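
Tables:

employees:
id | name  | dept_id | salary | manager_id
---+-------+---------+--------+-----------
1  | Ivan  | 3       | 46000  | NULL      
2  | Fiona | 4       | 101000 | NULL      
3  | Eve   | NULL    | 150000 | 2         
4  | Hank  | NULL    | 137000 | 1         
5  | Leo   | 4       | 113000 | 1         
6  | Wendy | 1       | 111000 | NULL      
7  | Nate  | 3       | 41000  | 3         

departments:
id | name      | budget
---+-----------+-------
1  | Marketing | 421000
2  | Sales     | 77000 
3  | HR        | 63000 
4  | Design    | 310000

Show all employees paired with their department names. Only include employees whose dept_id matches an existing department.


INNER JOIN keeps only employees rows whose dept_id matches an id in departments. Walk through each employee:
  - employee 1 (Ivan): dept_id=3 -> matches HR
  - employee 2 (Fiona): dept_id=4 -> matches Design
  - employee 3 (Eve): dept_id=NULL, no match -> dropped
  - employee 4 (Hank): dept_id=NULL, no match -> dropped
  - employee 5 (Leo): dept_id=4 -> matches Design
  - employee 6 (Wendy): dept_id=1 -> matches Marketing
  - employee 7 (Nate): dept_id=3 -> matches HR
So 2 of 7 rows are dropped.

SQL:
SELECT a.name, b.name AS department
FROM employees a
INNER JOIN departments b ON a.dept_id = b.id

Result:
name  | department
------+-----------
Ivan  | HR        
Fiona | Design    
Leo   | Design    
Wendy | Marketing 
Nate  | HR        


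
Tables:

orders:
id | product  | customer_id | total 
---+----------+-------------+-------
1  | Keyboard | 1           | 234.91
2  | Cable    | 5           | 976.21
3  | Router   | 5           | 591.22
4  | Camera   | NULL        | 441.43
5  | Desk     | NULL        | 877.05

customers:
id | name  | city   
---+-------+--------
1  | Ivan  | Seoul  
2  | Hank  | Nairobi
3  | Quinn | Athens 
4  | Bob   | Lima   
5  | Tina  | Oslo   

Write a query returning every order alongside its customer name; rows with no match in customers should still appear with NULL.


LEFT JOIN keeps every row from orders (the left table); where customer_id has no match in customers, the customer columns become NULL. Walk through each order:
  - order 1 (Keyboard): customer_id=1 -> matches Ivan
  - order 2 (Cable): customer_id=5 -> matches Tina
  - order 3 (Router): customer_id=5 -> matches Tina
  - order 4 (Camera): customer_id=NULL, no match -> kept with NULL
  - order 5 (Desk): customer_id=NULL, no match -> kept with NULL
All 5 rows appear; 2 have NULL customer.

SQL:
SELECT a.product, b.name AS customer
FROM orders a
LEFT JOIN customers b ON a.customer_id = b.id

Result:
product  | customer
---------+---------
Keyboard | Ivan    
Cable    | Tina    
Router   | Tina    
Camera   | NULL    
Desk     | NULL    


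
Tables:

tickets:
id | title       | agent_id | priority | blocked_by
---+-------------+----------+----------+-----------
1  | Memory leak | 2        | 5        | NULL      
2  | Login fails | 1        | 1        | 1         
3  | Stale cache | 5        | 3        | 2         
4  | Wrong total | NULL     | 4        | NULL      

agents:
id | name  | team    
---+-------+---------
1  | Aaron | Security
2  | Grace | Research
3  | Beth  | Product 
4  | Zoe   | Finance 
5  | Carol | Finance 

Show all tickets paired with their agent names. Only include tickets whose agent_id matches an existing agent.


INNER JOIN keeps only tickets rows whose agent_id matches an id in agents. Walk through each ticket:
  - ticket 1 (Memory leak): agent_id=2 -> matches Grace
  - ticket 2 (Login fails): agent_id=1 -> matches Aaron
  - ticket 3 (Stale cache): agent_id=5 -> matches Carol
  - ticket 4 (Wrong total): agent_id=NULL, no match -> dropped
So 1 of 4 rows is dropped.

SQL:
SELECT a.title, b.name AS agent
FROM tickets a
INNER JOIN agents b ON a.agent_id = b.id

Result:
title       | agent
------------+------
Memory leak | Grace
Login fails | Aaron
Stale cache | Carol


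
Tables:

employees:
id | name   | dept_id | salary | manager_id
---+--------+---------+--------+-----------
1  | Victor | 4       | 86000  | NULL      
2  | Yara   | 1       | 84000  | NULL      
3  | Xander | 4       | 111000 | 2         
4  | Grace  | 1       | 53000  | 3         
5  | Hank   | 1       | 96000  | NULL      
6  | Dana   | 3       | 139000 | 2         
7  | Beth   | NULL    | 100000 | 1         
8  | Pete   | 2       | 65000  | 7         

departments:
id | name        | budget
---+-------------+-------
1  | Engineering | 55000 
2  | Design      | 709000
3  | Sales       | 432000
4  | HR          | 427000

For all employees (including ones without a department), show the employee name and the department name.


LEFT JOIN keeps every row from employees (the left table); where dept_id has no match in departments, the department columns become NULL. Walk through each employee:
  - employee 1 (Victor): dept_id=4 -> matches HR
  - employee 2 (Yara): dept_id=1 -> matches Engineering
  - employee 3 (Xander): dept_id=4 -> matches HR
  - employee 4 (Grace): dept_id=1 -> matches Engineering
  - employee 5 (Hank): dept_id=1 -> matches Engineering
  - employee 6 (Dana): dept_id=3 -> matches Sales
  - employee 7 (Beth): dept_id=NULL, no match -> kept with NULL
  - employee 8 (Pete): dept_id=2 -> matches Design
All 8 rows appear; 1 has NULL department.

SQL:
SELECT a.name, b.name AS department
FROM employees a
LEFT JOIN departments b ON a.dept_id = b.id

Result:
name   | department 
-------+------------
Victor | HR         
Yara   | Engineering
Xander | HR         
Grace  | Engineering
Hank   | Engineering
Dana   | Sales      
Beth   | NULL       
Pete   | Design     


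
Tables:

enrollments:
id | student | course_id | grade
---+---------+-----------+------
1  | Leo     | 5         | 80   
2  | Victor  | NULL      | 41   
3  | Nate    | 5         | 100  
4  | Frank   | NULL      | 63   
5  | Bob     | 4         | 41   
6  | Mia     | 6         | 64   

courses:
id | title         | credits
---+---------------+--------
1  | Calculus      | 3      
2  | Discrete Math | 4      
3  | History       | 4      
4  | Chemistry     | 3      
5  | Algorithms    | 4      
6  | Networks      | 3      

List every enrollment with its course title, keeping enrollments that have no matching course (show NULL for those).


LEFT JOIN keeps every row from enrollments (the left table); where course_id has no match in courses, the course columns become NULL. Walk through each enrollment:
  - enrollment 1 (Leo): course_id=5 -> matches Algorithms
  - enrollment 2 (Victor): course_id=NULL, no match -> kept with NULL
  - enrollment 3 (Nate): course_id=5 -> matches Algorithms
  - enrollment 4 (Frank): course_id=NULL, no match -> kept with NULL
  - enrollment 5 (Bob): course_id=4 -> matches Chemistry
  - enrollment 6 (Mia): course_id=6 -> matches Networks
All 6 rows appear; 2 have NULL course.

SQL:
SELECT a.student, b.title AS course
FROM enrollments a
LEFT JOIN courses b ON a.course_id = b.id

Result:
student | course    
--------+-----------
Leo     | Algorithms
Victor  | NULL      
Nate    | Algorithms
Frank   | NULL      
Bob     | Chemistry 
Mia     | Networks  


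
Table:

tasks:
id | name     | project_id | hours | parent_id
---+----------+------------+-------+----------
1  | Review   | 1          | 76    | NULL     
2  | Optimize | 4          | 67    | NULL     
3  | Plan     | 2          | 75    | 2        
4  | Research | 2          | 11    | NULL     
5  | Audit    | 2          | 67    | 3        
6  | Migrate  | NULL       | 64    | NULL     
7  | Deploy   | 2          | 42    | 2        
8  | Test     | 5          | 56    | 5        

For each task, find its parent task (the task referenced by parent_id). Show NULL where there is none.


This is a self-join: tasks is joined to a second copy of itself, matching each row's parent_id to another row's id. Use LEFT JOIN so rows with parent_id=NULL are kept.
  - task 1 (Review): parent_id=NULL -> NULL
  - task 2 (Optimize): parent_id=NULL -> NULL
  - task 3 (Plan): parent_id=2 -> Optimize
  - task 4 (Research): parent_id=NULL -> NULL
  - task 5 (Audit): parent_id=3 -> Plan
  - task 6 (Migrate): parent_id=NULL -> NULL
  - task 7 (Deploy): parent_id=2 -> Optimize
  - task 8 (Test): parent_id=5 -> Audit

SQL:
SELECT a.name AS item, b.name AS parent
FROM tasks a
LEFT JOIN tasks b ON a.parent_id = b.id

Result:
item     | parent  
---------+---------
Review   | NULL    
Optimize | NULL    
Plan     | Optimize
Research | NULL    
Audit    | Plan    
Migrate  | NULL    
Deploy   | Optimize
Test     | Audit   


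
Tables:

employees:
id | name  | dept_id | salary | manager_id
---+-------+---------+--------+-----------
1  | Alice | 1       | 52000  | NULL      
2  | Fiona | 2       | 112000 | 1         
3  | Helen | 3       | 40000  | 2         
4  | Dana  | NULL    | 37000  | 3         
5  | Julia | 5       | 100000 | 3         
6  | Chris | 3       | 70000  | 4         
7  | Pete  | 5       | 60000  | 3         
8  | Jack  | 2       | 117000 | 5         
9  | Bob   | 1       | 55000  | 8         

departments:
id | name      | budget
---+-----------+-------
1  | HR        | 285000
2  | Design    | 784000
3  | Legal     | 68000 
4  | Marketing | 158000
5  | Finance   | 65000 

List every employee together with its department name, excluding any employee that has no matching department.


INNER JOIN keeps only employees rows whose dept_id matches an id in departments. Walk through each employee:
  - employee 1 (Alice): dept_id=1 -> matches HR
  - employee 2 (Fiona): dept_id=2 -> matches Design
  - employee 3 (Helen): dept_id=3 -> matches Legal
  - employee 4 (Dana): dept_id=NULL, no match -> dropped
  - employee 5 (Julia): dept_id=5 -> matches Finance
  - employee 6 (Chris): dept_id=3 -> matches Legal
  - employee 7 (Pete): dept_id=5 -> matches Finance
  - employee 8 (Jack): dept_id=2 -> matches Design
  - employee 9 (Bob): dept_id=1 -> matches HR
So 1 of 9 rows is dropped.

SQL:
SELECT a.name, b.name AS department
FROM employees a
INNER JOIN departments b ON a.dept_id = b.id

Result:
name  | department
------+-----------
Alice | HR        
Fiona | Design    
Helen | Legal     
Julia | Finance   
Chris | Legal     
Pete  | Finance   
Jack  | Design    
Bob   | HR        


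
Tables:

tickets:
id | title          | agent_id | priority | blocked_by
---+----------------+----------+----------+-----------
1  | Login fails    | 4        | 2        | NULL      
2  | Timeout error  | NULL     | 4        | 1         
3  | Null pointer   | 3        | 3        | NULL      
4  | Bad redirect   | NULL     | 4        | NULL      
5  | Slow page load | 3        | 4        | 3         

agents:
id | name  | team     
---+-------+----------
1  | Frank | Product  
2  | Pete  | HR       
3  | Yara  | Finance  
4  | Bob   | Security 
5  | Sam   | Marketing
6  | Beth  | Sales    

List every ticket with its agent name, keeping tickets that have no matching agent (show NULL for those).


LEFT JOIN keeps every row from tickets (the left table); where agent_id has no match in agents, the agent columns become NULL. Walk through each ticket:
  - ticket 1 (Login fails): agent_id=4 -> matches Bob
  - ticket 2 (Timeout error): agent_id=NULL, no match -> kept with NULL
  - ticket 3 (Null pointer): agent_id=3 -> matches Yara
  - ticket 4 (Bad redirect): agent_id=NULL, no match -> kept with NULL
  - ticket 5 (Slow page load): agent_id=3 -> matches Yara
All 5 rows appear; 2 have NULL agent.

SQL:
SELECT a.title, b.name AS agent
FROM tickets a
LEFT JOIN agents b ON a.agent_id = b.id

Result:
title          | agent
---------------+------
Login fails    | Bob  
Timeout error  | NULL 
Null pointer   | Yara 
Bad redirect   | NULL 
Slow page load | Yara 


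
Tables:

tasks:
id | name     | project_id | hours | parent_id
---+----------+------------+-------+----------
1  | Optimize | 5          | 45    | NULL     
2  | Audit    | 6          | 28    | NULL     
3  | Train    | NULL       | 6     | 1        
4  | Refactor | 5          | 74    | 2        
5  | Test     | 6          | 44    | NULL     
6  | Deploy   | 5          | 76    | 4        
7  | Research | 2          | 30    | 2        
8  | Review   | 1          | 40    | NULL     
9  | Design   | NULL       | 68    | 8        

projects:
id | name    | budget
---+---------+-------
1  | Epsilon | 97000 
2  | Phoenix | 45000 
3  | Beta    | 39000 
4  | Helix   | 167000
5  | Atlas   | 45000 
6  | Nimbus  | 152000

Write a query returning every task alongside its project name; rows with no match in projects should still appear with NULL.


LEFT JOIN keeps every row from tasks (the left table); where project_id has no match in projects, the project columns become NULL. Walk through each task:
  - task 1 (Optimize): project_id=5 -> matches Atlas
  - task 2 (Audit): project_id=6 -> matches Nimbus
  - task 3 (Train): project_id=NULL, no match -> kept with NULL
  - task 4 (Refactor): project_id=5 -> matches Atlas
  - task 5 (Test): project_id=6 -> matches Nimbus
  - task 6 (Deploy): project_id=5 -> matches Atlas
  - task 7 (Research): project_id=2 -> matches Phoenix
  - task 8 (Review): project_id=1 -> matches Epsilon
  - task 9 (Design): project_id=NULL, no match -> kept with NULL
All 9 rows appear; 2 have NULL project.

SQL:
SELECT a.name, b.name AS project
FROM tasks a
LEFT JOIN projects b ON a.project_id = b.id

Result:
name     | project
---------+--------
Optimize | Atlas  
Audit    | Nimbus 
Train    | NULL   
Refactor | Atlas  
Test     | Nimbus 
Deploy   | Atlas  
Research | Phoenix
Review   | Epsilon
Design   | NULL   


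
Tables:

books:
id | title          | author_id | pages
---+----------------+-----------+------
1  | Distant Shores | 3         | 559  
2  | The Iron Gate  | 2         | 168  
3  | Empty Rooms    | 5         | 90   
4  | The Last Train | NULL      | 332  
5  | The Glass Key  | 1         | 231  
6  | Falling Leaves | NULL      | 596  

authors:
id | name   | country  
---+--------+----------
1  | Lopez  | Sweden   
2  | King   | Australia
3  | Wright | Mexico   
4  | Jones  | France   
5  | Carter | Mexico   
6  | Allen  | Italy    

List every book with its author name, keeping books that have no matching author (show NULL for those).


LEFT JOIN keeps every row from books (the left table); where author_id has no match in authors, the author columns become NULL. Walk through each book:
  - book 1 (Distant Shores): author_id=3 -> matches Wright
  - book 2 (The Iron Gate): author_id=2 -> matches King
  - book 3 (Empty Rooms): author_id=5 -> matches Carter
  - book 4 (The Last Train): author_id=NULL, no match -> kept with NULL
  - book 5 (The Glass Key): author_id=1 -> matches Lopez
  - book 6 (Falling Leaves): author_id=NULL, no match -> kept with NULL
All 6 rows appear; 2 have NULL author.

SQL:
SELECT a.title, b.name AS author
FROM books a
LEFT JOIN authors b ON a.author_id = b.id

Result:
title          | author
---------------+-------
Distant Shores | Wright
The Iron Gate  | King  
Empty Rooms    | Carter
The Last Train | NULL  
The Glass Key  | Lopez 
Falling Leaves | NULL  


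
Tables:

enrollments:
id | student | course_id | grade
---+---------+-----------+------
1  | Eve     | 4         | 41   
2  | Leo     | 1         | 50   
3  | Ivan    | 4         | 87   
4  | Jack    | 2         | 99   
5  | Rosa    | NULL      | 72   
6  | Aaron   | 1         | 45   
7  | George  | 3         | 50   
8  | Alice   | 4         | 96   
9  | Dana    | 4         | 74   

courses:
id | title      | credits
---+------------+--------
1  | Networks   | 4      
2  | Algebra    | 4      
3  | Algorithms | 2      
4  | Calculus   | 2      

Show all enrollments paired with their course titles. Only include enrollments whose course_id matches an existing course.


INNER JOIN keeps only enrollments rows whose course_id matches an id in courses. Walk through each enrollment:
  - enrollment 1 (Eve): course_id=4 -> matches Calculus
  - enrollment 2 (Leo): course_id=1 -> matches Networks
  - enrollment 3 (Ivan): course_id=4 -> matches Calculus
  - enrollment 4 (Jack): course_id=2 -> matches Algebra
  - enrollment 5 (Rosa): course_id=NULL, no match -> dropped
  - enrollment 6 (Aaron): course_id=1 -> matches Networks
  - enrollment 7 (George): course_id=3 -> matches Algorithms
  - enrollment 8 (Alice): course_id=4 -> matches Calculus
  - enrollment 9 (Dana): course_id=4 -> matches Calculus
So 1 of 9 rows is dropped.

SQL:
SELECT a.student, b.title AS course
FROM enrollments a
INNER JOIN courses b ON a.course_id = b.id

Result:
student | course    
--------+-----------
Eve     | Calculus  
Leo     | Networks  
Ivan    | Calculus  
Jack    | Algebra   
Aaron   | Networks  
George  | Algorithms
Alice   | Calculus  
Dana    | Calculus  


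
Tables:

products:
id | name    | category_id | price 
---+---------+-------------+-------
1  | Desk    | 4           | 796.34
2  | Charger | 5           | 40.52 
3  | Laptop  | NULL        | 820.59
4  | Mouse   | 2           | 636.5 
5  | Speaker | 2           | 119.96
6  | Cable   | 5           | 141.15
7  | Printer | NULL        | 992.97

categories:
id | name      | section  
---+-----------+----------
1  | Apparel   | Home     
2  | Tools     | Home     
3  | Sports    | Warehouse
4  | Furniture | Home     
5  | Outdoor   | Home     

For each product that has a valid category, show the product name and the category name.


INNER JOIN keeps only products rows whose category_id matches an id in categories. Walk through each product:
  - product 1 (Desk): category_id=4 -> matches Furniture
  - product 2 (Charger): category_id=5 -> matches Outdoor
  - product 3 (Laptop): category_id=NULL, no match -> dropped
  - product 4 (Mouse): category_id=2 -> matches Tools
  - product 5 (Speaker): category_id=2 -> matches Tools
  - product 6 (Cable): category_id=5 -> matches Outdoor
  - product 7 (Printer): category_id=NULL, no match -> dropped
So 2 of 7 rows are dropped.

SQL:
SELECT a.name, b.name AS category
FROM products a
INNER JOIN categories b ON a.category_id = b.id

Result:
name    | category 
--------+----------
Desk    | Furniture
Charger | Outdoor  
Mouse   | Tools    
Speaker | Tools    
Cable   | Outdoor  


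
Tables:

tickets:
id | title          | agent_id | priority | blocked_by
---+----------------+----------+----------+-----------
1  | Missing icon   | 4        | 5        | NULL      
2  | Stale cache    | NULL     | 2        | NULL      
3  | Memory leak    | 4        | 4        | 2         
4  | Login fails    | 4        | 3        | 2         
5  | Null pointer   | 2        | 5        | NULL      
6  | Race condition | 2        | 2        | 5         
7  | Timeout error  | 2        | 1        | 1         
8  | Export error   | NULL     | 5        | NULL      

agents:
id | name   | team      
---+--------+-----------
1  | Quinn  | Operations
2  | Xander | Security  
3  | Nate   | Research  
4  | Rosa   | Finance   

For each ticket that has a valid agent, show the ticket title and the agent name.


INNER JOIN keeps only tickets rows whose agent_id matches an id in agents. Walk through each ticket:
  - ticket 1 (Missing icon): agent_id=4 -> matches Rosa
  - ticket 2 (Stale cache): agent_id=NULL, no match -> dropped
  - ticket 3 (Memory leak): agent_id=4 -> matches Rosa
  - ticket 4 (Login fails): agent_id=4 -> matches Rosa
  - ticket 5 (Null pointer): agent_id=2 -> matches Xander
  - ticket 6 (Race condition): agent_id=2 -> matches Xander
  - ticket 7 (Timeout error): agent_id=2 -> matches Xander
  - ticket 8 (Export error): agent_id=NULL, no match -> dropped
So 2 of 8 rows are dropped.

SQL:
SELECT a.title, b.name AS agent
FROM tickets a
INNER JOIN agents b ON a.agent_id = b.id

Result:
title          | agent 
---------------+-------
Missing icon   | Rosa  
Memory leak    | Rosa  
Login fails    | Rosa  
Null pointer   | Xander
Race condition | Xander
Timeout error  | Xander


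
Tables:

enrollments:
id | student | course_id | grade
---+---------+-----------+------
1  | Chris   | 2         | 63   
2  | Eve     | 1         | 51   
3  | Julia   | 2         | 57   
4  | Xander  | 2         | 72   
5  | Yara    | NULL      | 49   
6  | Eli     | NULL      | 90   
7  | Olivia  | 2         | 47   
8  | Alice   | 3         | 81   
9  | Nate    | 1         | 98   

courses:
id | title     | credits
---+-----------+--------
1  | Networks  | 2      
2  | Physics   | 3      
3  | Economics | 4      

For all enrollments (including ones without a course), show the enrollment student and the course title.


LEFT JOIN keeps every row from enrollments (the left table); where course_id has no match in courses, the course columns become NULL. Walk through each enrollment:
  - enrollment 1 (Chris): course_id=2 -> matches Physics
  - enrollment 2 (Eve): course_id=1 -> matches Networks
  - enrollment 3 (Julia): course_id=2 -> matches Physics
  - enrollment 4 (Xander): course_id=2 -> matches Physics
  - enrollment 5 (Yara): course_id=NULL, no match -> kept with NULL
  - enrollment 6 (Eli): course_id=NULL, no match -> kept with NULL
  - enrollment 7 (Olivia): course_id=2 -> matches Physics
  - enrollment 8 (Alice): course_id=3 -> matches Economics
  - enrollment 9 (Nate): course_id=1 -> matches Networks
All 9 rows appear; 2 have NULL course.

SQL:
SELECT a.student, b.title AS course
FROM enrollments a
LEFT JOIN courses b ON a.course_id = b.id

Result:
student | course   
--------+----------
Chris   | Physics  
Eve     | Networks 
Julia   | Physics  
Xander  | Physics  
Yara    | NULL     
Eli     | NULL     
Olivia  | Physics  
Alice   | Economics
Nate    | Networks 


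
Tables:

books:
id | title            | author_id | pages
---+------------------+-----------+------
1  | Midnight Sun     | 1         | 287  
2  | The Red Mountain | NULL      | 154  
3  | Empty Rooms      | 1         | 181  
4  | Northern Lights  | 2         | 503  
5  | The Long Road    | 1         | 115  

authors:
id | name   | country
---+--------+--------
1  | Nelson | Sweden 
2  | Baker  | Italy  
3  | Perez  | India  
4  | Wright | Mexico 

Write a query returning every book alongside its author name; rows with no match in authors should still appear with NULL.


LEFT JOIN keeps every row from books (the left table); where author_id has no match in authors, the author columns become NULL. Walk through each book:
  - book 1 (Midnight Sun): author_id=1 -> matches Nelson
  - book 2 (The Red Mountain): author_id=NULL, no match -> kept with NULL
  - book 3 (Empty Rooms): author_id=1 -> matches Nelson
  - book 4 (Northern Lights): author_id=2 -> matches Baker
  - book 5 (The Long Road): author_id=1 -> matches Nelson
All 5 rows appear; 1 has NULL author.

SQL:
SELECT a.title, b.name AS author
FROM books a
LEFT JOIN authors b ON a.author_id = b.id

Result:
title            | author
-----------------+-------
Midnight Sun     | Nelson
The Red Mountain | NULL  
Empty Rooms      | Nelson
Northern Lights  | Baker 
The Long Road    | Nelson


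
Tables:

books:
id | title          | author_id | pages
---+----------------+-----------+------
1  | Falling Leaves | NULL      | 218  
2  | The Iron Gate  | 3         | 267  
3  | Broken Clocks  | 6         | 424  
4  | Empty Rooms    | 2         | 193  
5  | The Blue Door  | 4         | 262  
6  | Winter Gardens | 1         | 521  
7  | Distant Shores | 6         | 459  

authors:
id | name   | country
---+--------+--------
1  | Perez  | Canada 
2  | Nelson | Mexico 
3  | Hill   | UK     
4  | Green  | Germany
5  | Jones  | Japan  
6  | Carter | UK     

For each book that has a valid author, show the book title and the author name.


INNER JOIN keeps only books rows whose author_id matches an id in authors. Walk through each book:
  - book 1 (Falling Leaves): author_id=NULL, no match -> dropped
  - book 2 (The Iron Gate): author_id=3 -> matches Hill
  - book 3 (Broken Clocks): author_id=6 -> matches Carter
  - book 4 (Empty Rooms): author_id=2 -> matches Nelson
  - book 5 (The Blue Door): author_id=4 -> matches Green
  - book 6 (Winter Gardens): author_id=1 -> matches Perez
  - book 7 (Distant Shores): author_id=6 -> matches Carter
So 1 of 7 rows is dropped.

SQL:
SELECT a.title, b.name AS author
FROM books a
INNER JOIN authors b ON a.author_id = b.id

Result:
title          | author
---------------+-------
The Iron Gate  | Hill  
Broken Clocks  | Carter
Empty Rooms    | Nelson
The Blue Door  | Green 
Winter Gardens | Perez 
Distant Shores | Carter


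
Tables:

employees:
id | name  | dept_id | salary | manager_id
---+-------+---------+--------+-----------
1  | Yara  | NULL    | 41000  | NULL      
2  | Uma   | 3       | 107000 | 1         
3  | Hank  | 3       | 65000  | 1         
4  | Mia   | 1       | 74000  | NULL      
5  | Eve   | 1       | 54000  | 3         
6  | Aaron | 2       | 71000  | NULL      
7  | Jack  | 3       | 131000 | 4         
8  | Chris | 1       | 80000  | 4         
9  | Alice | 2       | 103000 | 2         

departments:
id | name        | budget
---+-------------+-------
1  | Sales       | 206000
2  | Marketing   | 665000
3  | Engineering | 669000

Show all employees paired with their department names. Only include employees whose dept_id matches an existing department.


INNER JOIN keeps only employees rows whose dept_id matches an id in departments. Walk through each employee:
  - employee 1 (Yara): dept_id=NULL, no match -> dropped
  - employee 2 (Uma): dept_id=3 -> matches Engineering
  - employee 3 (Hank): dept_id=3 -> matches Engineering
  - employee 4 (Mia): dept_id=1 -> matches Sales
  - employee 5 (Eve): dept_id=1 -> matches Sales
  - employee 6 (Aaron): dept_id=2 -> matches Marketing
  - employee 7 (Jack): dept_id=3 -> matches Engineering
  - employee 8 (Chris): dept_id=1 -> matches Sales
  - employee 9 (Alice): dept_id=2 -> matches Marketing
So 1 of 9 rows is dropped.

SQL:
SELECT a.name, b.name AS department
FROM employees a
INNER JOIN departments b ON a.dept_id = b.id

Result:
name  | department 
------+------------
Uma   | Engineering
Hank  | Engineering
Mia   | Sales      
Eve   | Sales      
Aaron | Marketing  
Jack  | Engineering
Chris | Sales      
Alice | Marketing  


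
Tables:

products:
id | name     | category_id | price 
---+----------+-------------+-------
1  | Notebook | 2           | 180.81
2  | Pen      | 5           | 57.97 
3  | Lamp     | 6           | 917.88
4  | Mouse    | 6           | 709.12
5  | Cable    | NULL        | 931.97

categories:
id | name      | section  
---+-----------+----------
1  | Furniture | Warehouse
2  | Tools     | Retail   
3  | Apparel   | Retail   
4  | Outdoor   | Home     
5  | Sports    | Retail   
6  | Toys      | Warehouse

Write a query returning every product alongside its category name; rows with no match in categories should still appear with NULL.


LEFT JOIN keeps every row from products (the left table); where category_id has no match in categories, the category columns become NULL. Walk through each product:
  - product 1 (Notebook): category_id=2 -> matches Tools
  - product 2 (Pen): category_id=5 -> matches Sports
  - product 3 (Lamp): category_id=6 -> matches Toys
  - product 4 (Mouse): category_id=6 -> matches Toys
  - product 5 (Cable): category_id=NULL, no match -> kept with NULL
All 5 rows appear; 1 has NULL category.

SQL:
SELECT a.name, b.name AS category
FROM products a
LEFT JOIN categories b ON a.category_id = b.id

Result:
name     | category
---------+---------
Notebook | Tools   
Pen      | Sports  
Lamp     | Toys    
Mouse    | Toys    
Cable    | NULL    


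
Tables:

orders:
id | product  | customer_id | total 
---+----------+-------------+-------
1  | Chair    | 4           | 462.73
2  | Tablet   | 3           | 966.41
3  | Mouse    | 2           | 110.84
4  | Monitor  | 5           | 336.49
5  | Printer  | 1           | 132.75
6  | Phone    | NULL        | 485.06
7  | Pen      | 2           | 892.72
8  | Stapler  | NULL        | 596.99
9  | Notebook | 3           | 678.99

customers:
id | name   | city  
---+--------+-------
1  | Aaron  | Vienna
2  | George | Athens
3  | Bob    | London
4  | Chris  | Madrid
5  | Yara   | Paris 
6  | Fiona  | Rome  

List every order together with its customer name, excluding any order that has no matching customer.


INNER JOIN keeps only orders rows whose customer_id matches an id in customers. Walk through each order:
  - order 1 (Chair): customer_id=4 -> matches Chris
  - order 2 (Tablet): customer_id=3 -> matches Bob
  - order 3 (Mouse): customer_id=2 -> matches George
  - order 4 (Monitor): customer_id=5 -> matches Yara
  - order 5 (Printer): customer_id=1 -> matches Aaron
  - order 6 (Phone): customer_id=NULL, no match -> dropped
  - order 7 (Pen): customer_id=2 -> matches George
  - order 8 (Stapler): customer_id=NULL, no match -> dropped
  - order 9 (Notebook): customer_id=3 -> matches Bob
So 2 of 9 rows are dropped.

SQL:
SELECT a.product, b.name AS customer
FROM orders a
INNER JOIN customers b ON a.customer_id = b.id

Result:
product  | customer
---------+---------
Chair    | Chris   
Tablet   | Bob     
Mouse    | George  
Monitor  | Yara    
Printer  | Aaron   
Pen      | George  
Notebook | Bob     


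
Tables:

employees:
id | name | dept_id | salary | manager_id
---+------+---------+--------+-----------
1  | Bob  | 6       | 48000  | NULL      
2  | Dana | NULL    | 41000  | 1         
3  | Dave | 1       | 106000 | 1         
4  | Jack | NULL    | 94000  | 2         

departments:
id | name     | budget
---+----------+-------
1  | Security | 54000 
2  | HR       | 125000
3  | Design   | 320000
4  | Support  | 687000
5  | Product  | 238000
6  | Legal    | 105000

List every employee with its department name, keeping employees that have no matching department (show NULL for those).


LEFT JOIN keeps every row from employees (the left table); where dept_id has no match in departments, the department columns become NULL. Walk through each employee:
  - employee 1 (Bob): dept_id=6 -> matches Legal
  - employee 2 (Dana): dept_id=NULL, no match -> kept with NULL
  - employee 3 (Dave): dept_id=1 -> matches Security
  - employee 4 (Jack): dept_id=NULL, no match -> kept with NULL
All 4 rows appear; 2 have NULL department.

SQL:
SELECT a.name, b.name AS department
FROM employees a
LEFT JOIN departments b ON a.dept_id = b.id

Result:
name | department
-----+-----------
Bob  | Legal     
Dana | NULL      
Dave | Security  
Jack | NULL      


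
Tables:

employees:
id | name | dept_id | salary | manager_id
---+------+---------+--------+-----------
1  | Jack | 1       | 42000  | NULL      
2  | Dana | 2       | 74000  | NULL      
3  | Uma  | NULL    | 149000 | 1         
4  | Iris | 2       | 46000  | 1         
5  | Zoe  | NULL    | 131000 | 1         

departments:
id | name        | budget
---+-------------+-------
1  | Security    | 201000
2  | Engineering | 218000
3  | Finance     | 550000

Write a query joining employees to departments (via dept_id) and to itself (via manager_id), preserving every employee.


Two LEFT JOINs from the same base table employees: one to departments via dept_id, one to employees itself via manager_id. Both are LEFT so every employee is preserved.
Match against departments:
  - employee 1 (Jack): dept_id=1 -> matches Security
  - employee 2 (Dana): dept_id=2 -> matches Engineering
  - employee 3 (Uma): dept_id=NULL, no match -> kept with NULL
  - employee 4 (Iris): dept_id=2 -> matches Engineering
  - employee 5 (Zoe): dept_id=NULL, no match -> kept with NULL
Match against employees (self):
  - employee 1 (Jack): manager_id=NULL -> NULL
  - employee 2 (Dana): manager_id=NULL -> NULL
  - employee 3 (Uma): manager_id=1 -> Jack
  - employee 4 (Iris): manager_id=1 -> Jack
  - employee 5 (Zoe): manager_id=1 -> Jack

SQL:
SELECT a.name, b.name AS department, c.name AS manager
FROM employees a
LEFT JOIN departments b ON a.dept_id = b.id
LEFT JOIN employees c ON a.manager_id = c.id

Result:
name | department  | manager
-----+-------------+--------
Jack | Security    | NULL   
Dana | Engineering | NULL   
Uma  | NULL        | Jack   
Iris | Engineering | Jack   
Zoe  | NULL        | Jack   


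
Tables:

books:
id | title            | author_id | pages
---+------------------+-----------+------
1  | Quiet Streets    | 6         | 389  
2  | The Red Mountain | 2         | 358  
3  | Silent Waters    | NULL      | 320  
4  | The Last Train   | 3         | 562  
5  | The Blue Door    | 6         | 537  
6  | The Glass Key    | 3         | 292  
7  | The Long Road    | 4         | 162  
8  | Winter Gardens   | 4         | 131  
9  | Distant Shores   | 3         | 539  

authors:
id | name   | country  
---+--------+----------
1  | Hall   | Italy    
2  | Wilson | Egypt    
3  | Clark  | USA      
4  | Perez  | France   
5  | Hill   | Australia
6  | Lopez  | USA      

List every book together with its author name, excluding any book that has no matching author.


INNER JOIN keeps only books rows whose author_id matches an id in authors. Walk through each book:
  - book 1 (Quiet Streets): author_id=6 -> matches Lopez
  - book 2 (The Red Mountain): author_id=2 -> matches Wilson
  - book 3 (Silent Waters): author_id=NULL, no match -> dropped
  - book 4 (The Last Train): author_id=3 -> matches Clark
  - book 5 (The Blue Door): author_id=6 -> matches Lopez
  - book 6 (The Glass Key): author_id=3 -> matches Clark
  - book 7 (The Long Road): author_id=4 -> matches Perez
  - book 8 (Winter Gardens): author_id=4 -> matches Perez
  - book 9 (Distant Shores): author_id=3 -> matches Clark
So 1 of 9 rows is dropped.

SQL:
SELECT a.title, b.name AS author
FROM books a
INNER JOIN authors b ON a.author_id = b.id

Result:
title            | author
-----------------+-------
Quiet Streets    | Lopez 
The Red Mountain | Wilson
The Last Train   | Clark 
The Blue Door    | Lopez 
The Glass Key    | Clark 
The Long Road    | Perez 
Winter Gardens   | Perez 
Distant Shores   | Clark 


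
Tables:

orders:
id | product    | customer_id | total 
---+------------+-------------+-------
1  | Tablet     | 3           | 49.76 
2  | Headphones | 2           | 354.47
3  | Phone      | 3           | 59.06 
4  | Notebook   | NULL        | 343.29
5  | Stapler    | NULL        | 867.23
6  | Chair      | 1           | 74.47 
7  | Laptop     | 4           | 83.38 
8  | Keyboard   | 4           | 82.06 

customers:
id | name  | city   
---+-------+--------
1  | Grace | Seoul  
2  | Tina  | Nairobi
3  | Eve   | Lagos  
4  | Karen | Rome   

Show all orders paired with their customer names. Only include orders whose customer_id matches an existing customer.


INNER JOIN keeps only orders rows whose customer_id matches an id in customers. Walk through each order:
  - order 1 (Tablet): customer_id=3 -> matches Eve
  - order 2 (Headphones): customer_id=2 -> matches Tina
  - order 3 (Phone): customer_id=3 -> matches Eve
  - order 4 (Notebook): customer_id=NULL, no match -> dropped
  - order 5 (Stapler): customer_id=NULL, no match -> dropped
  - order 6 (Chair): customer_id=1 -> matches Grace
  - order 7 (Laptop): customer_id=4 -> matches Karen
  - order 8 (Keyboard): customer_id=4 -> matches Karen
So 2 of 8 rows are dropped.

SQL:
SELECT a.product, b.name AS customer
FROM orders a
INNER JOIN customers b ON a.customer_id = b.id

Result:
product    | customer
-----------+---------
Tablet     | Eve     
Headphones | Tina    
Phone      | Eve     
Chair      | Grace   
Laptop     | Karen   
Keyboard   | Karen   


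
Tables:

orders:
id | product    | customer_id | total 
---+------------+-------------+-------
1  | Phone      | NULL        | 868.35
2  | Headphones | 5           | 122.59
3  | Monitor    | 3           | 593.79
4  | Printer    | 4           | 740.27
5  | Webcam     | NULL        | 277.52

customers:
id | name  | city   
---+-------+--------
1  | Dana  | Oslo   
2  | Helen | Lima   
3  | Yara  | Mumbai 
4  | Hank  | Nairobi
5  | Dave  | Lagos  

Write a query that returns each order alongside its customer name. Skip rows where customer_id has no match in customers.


INNER JOIN keeps only orders rows whose customer_id matches an id in customers. Walk through each order:
  - order 1 (Phone): customer_id=NULL, no match -> dropped
  - order 2 (Headphones): customer_id=5 -> matches Dave
  - order 3 (Monitor): customer_id=3 -> matches Yara
  - order 4 (Printer): customer_id=4 -> matches Hank
  - order 5 (Webcam): customer_id=NULL, no match -> dropped
So 2 of 5 rows are dropped.

SQL:
SELECT a.product, b.name AS customer
FROM orders a
INNER JOIN customers b ON a.customer_id = b.id

Result:
product    | customer
-----------+---------
Headphones | Dave    
Monitor    | Yara    
Printer    | Hank    


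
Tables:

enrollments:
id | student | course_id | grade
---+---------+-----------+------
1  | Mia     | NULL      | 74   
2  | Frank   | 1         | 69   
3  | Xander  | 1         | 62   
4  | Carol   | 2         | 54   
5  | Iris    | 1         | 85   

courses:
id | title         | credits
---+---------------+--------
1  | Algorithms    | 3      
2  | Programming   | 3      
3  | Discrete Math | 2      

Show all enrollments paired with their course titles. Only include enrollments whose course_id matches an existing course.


INNER JOIN keeps only enrollments rows whose course_id matches an id in courses. Walk through each enrollment:
  - enrollment 1 (Mia): course_id=NULL, no match -> dropped
  - enrollment 2 (Frank): course_id=1 -> matches Algorithms
  - enrollment 3 (Xander): course_id=1 -> matches Algorithms
  - enrollment 4 (Carol): course_id=2 -> matches Programming
  - enrollment 5 (Iris): course_id=1 -> matches Algorithms
So 1 of 5 rows is dropped.

SQL:
SELECT a.student, b.title AS course
FROM enrollments a
INNER JOIN courses b ON a.course_id = b.id

Result:
student | course     
--------+------------
Frank   | Algorithms 
Xander  | Algorithms 
Carol   | Programming
Iris    | Algorithms 


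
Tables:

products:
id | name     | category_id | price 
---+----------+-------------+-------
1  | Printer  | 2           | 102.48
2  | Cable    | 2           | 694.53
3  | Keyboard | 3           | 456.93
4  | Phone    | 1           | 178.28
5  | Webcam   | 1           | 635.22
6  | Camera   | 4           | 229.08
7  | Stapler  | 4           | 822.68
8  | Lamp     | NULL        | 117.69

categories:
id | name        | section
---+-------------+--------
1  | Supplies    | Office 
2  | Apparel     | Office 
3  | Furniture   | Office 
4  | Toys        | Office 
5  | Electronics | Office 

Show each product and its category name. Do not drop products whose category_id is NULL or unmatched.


LEFT JOIN keeps every row from products (the left table); where category_id has no match in categories, the category columns become NULL. Walk through each product:
  - product 1 (Printer): category_id=2 -> matches Apparel
  - product 2 (Cable): category_id=2 -> matches Apparel
  - product 3 (Keyboard): category_id=3 -> matches Furniture
  - product 4 (Phone): category_id=1 -> matches Supplies
  - product 5 (Webcam): category_id=1 -> matches Supplies
  - product 6 (Camera): category_id=4 -> matches Toys
  - product 7 (Stapler): category_id=4 -> matches Toys
  - product 8 (Lamp): category_id=NULL, no match -> kept with NULL
All 8 rows appear; 1 has NULL category.

SQL:
SELECT a.name, b.name AS category
FROM products a
LEFT JOIN categories b ON a.category_id = b.id

Result:
name     | category 
---------+----------
Printer  | Apparel  
Cable    | Apparel  
Keyboard | Furniture
Phone    | Supplies 
Webcam   | Supplies 
Camera   | Toys     
Stapler  | Toys     
Lamp     | NULL     


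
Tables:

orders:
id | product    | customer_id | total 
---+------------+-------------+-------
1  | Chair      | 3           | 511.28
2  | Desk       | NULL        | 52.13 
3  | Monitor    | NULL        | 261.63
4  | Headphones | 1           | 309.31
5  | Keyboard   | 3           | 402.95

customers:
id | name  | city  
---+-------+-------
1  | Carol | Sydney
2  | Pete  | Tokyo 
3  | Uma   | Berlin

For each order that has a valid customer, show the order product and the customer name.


INNER JOIN keeps only orders rows whose customer_id matches an id in customers. Walk through each order:
  - order 1 (Chair): customer_id=3 -> matches Uma
  - order 2 (Desk): customer_id=NULL, no match -> dropped
  - order 3 (Monitor): customer_id=NULL, no match -> dropped
  - order 4 (Headphones): customer_id=1 -> matches Carol
  - order 5 (Keyboard): customer_id=3 -> matches Uma
So 2 of 5 rows are dropped.

SQL:
SELECT a.product, b.name AS customer
FROM orders a
INNER JOIN customers b ON a.customer_id = b.id

Result:
product    | customer
-----------+---------
Chair      | Uma     
Headphones | Carol   
Keyboard   | Uma     
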